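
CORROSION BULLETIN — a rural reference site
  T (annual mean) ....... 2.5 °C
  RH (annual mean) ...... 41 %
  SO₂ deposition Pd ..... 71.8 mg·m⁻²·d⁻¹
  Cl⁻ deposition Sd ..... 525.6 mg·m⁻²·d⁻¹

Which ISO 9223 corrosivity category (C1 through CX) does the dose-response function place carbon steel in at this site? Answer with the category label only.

carbon steel: temperature factor f = +0.150·(-7.5) = -1.1250
  SO₂ term: 1.77·71.8^0.52·exp(0.02·41-1.1250) = 12.04
  Cl⁻ term: 0.102·525.6^0.62·exp(0.033·41+0.04·2.5) = 21.2
  r_corr = 12.04 + 21.2 = 33.25 μm/a
33.2 μm/a falls in (25, 50] for carbon steel → category C3

C3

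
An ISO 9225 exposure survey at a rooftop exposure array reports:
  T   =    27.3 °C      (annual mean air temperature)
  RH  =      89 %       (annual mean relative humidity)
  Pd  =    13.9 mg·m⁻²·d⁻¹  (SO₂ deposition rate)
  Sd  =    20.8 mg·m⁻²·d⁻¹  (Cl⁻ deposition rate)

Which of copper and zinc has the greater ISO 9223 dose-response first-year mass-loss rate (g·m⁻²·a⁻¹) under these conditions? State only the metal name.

copper: T>10 °C ⇒ hinge -0.080·(27.3−10) = -1.3840
  SO₂ term: 0.0053·13.9^0.26·exp(0.059·89-1.3840) = 0.5022
  Cl⁻ term: 0.01025·20.8^0.27·exp(0.036·89+0.049·27.3) = 2.183
  r_corr = 0.5022 + 2.183 = 2.685 μm/a
  mass loss = 2.685 μm/a × 8.96 g/cm³ = 24.06 g·m⁻²·a⁻¹
zinc: T>10 °C ⇒ hinge -0.071·(27.3−10) = -1.2283
  SO₂ term: 0.0129·13.9^0.44·exp(0.046·89-1.2283) = 0.7212
  Cl⁻ term: 0.0175·20.8^0.57·exp(0.008·89+0.085·27.3) = 2.048
  r_corr = 0.7212 + 2.048 = 2.769 μm/a
  mass loss = 2.769 μm/a × 7.14 g/cm³ = 19.77 g·m⁻²·a⁻¹
Ordering by g·m⁻²·a⁻¹: copper (24.1) > zinc (19.8)

copper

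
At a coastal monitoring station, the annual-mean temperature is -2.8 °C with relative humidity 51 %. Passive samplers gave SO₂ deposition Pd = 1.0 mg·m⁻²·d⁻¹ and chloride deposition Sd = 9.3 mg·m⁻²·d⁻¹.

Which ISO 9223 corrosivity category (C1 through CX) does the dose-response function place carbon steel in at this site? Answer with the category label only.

carbon steel: f(T) = +0.150·(T−10) [T≤10 °C] = -1.9200
  sulphur-dioxide contribution → 0.7196 μm/a
  chloride contribution → 1.956 μm/a
  total first-year rate 2.675 μm/a
Category bounds: 1.3…25 μm/a bracket r_corr ⇒ C2

C2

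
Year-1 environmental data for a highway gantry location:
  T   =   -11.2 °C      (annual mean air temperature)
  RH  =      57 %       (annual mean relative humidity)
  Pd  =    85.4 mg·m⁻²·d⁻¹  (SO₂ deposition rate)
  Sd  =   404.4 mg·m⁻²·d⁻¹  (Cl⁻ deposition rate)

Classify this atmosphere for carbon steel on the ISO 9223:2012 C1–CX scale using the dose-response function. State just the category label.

C2

carbon steel: temperature factor f = +0.150·(-21.2) = -3.1800
  sulphur-dioxide contribution → 2.325 μm/a
  chloride contribution → 17.67 μm/a
  total first-year rate 19.99 μm/a
ISO 9223 Table 2 (carbon steel): 1.3 < 20 ≤ 25 μm/a ⇒ C2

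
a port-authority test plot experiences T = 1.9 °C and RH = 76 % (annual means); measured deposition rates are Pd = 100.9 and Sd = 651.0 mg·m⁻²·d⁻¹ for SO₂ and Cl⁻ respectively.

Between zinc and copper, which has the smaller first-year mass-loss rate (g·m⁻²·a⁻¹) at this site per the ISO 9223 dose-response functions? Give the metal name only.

zinc: temperature factor f = +0.038·(-8.1) = -0.3078
  Pd branch = 0.0129·Pd^0.44·e^(0.046·RH+f) = 2.382 μm/a
  Cl⁻ term: 0.0175·651.0^0.57·exp(0.008·76+0.085·1.9) = 1.517
  r_corr = 2.382 + 1.517 = 3.899 μm/a
  mass loss = 3.899 μm/a × 7.14 g/cm³ = 27.84 g·m⁻²·a⁻¹
copper: f(T) = +0.126·(T−10) [T≤10 °C] = -1.0206
  Pd branch = 0.0053·Pd^0.26·e^(0.059·RH+f) = 0.5616 μm/a
  Sd branch = 0.01025·Sd^0.27·e^(0.036·RH+0.049·T) = 0.9978 μm/a
  r_corr = 0.5616 + 0.9978 = 1.559 μm/a
  mass loss = 1.559 μm/a × 8.96 g/cm³ = 13.97 g·m⁻²·a⁻¹
Ordering by g·m⁻²·a⁻¹: zinc (27.8) > copper (14)

copper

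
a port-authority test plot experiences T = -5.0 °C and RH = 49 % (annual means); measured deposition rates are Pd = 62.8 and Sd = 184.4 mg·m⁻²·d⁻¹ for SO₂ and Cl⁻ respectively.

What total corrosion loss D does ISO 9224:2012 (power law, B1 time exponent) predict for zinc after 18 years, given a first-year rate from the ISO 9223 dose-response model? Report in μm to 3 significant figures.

zinc: T≤10 °C ⇒ hinge +0.038·(-5.0−10) = -0.5700
  Pd branch = 0.0129·Pd^0.44·e^(0.046·RH+f) = 0.4296 μm/a
  Sd branch = 0.0175·Sd^0.57·e^(0.008·RH+0.085·T) = 0.3313 μm/a
  r_corr = 0.4296 + 0.3313 = 0.7609 μm/a
Power-law: D(18) = r_corr · 18^0.813
  D(18) = 0.7609 × 18^0.813 = 0.7609 × 10.48 = 7.977 μm

D(18) = 7.98 μm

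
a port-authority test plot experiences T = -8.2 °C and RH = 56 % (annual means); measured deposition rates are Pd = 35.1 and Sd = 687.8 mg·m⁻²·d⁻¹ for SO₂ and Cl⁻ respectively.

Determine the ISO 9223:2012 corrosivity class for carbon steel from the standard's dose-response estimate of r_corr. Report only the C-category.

C3

carbon steel: T≤10 °C ⇒ hinge +0.150·(-8.2−10) = -2.7300
  SO₂ term: 1.77·35.1^0.52·exp(0.02·56-2.7300) = 2.251
  Cl⁻ term: 0.102·687.8^0.62·exp(0.033·56+0.04·-8.2) = 26.79
  r_corr = 2.251 + 26.79 = 29.04 μm/a
ISO 9223 Table 2 (carbon steel): 25 < 29 ≤ 50 μm/a ⇒ C3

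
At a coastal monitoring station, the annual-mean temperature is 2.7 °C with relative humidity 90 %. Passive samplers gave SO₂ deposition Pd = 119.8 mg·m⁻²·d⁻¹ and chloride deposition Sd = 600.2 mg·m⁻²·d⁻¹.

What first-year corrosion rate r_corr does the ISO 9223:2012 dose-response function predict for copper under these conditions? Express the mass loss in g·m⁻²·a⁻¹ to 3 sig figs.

r_corr = 28.4 g·m⁻²·a⁻¹

copper: temperature factor f = +0.126·(-7.3) = -0.9198
  Pd branch = 0.0053·Pd^0.26·e^(0.059·RH+f) = 1.484 μm/a
  Cl⁻ term: 0.01025·600.2^0.27·exp(0.036·90+0.049·2.7) = 1.68
  sum: 1.484 + 1.68 → r_corr = 3.164 μm/a
Convert to mass loss: 3.164 μm/a × 8.96 g/cm³ = 28.35 g·m⁻²·a⁻¹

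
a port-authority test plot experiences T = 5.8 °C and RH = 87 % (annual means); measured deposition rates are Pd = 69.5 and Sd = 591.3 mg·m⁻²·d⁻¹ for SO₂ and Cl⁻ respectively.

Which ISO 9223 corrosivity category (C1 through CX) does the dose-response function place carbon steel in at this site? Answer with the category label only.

C5

carbon steel: temperature factor f = +0.150·(-4.2) = -0.6300
  Pd branch = 1.77·Pd^0.52·e^(0.02·RH+f) = 48.74 μm/a
  Sd branch = 0.102·Sd^0.62·e^(0.033·RH+0.04·T) = 118.8 μm/a
  sum: 48.74 + 118.8 → r_corr = 167.5 μm/a
Category bounds: 80…200 μm/a bracket r_corr ⇒ C5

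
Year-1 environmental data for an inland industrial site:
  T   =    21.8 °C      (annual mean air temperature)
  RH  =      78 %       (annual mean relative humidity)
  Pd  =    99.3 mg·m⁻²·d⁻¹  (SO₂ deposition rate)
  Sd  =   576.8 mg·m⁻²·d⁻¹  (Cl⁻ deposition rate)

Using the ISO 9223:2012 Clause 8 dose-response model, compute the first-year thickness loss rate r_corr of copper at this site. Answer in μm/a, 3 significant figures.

r_corr = 3.43 μm/a

copper: f(T) = -0.080·(T−10) [T>10 °C] = -0.9440
  sulphur-dioxide contribution → 0.6794 μm/a
  chloride contribution → 2.752 μm/a
  total first-year rate 3.431 μm/a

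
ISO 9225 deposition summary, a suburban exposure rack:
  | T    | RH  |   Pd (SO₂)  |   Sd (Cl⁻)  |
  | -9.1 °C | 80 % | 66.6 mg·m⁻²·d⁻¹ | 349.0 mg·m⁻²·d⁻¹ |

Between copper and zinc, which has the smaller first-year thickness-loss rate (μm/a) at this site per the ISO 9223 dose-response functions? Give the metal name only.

copper

copper: f(T) = +0.126·(T−10) [T≤10 °C] = -2.4066
  sulphur-dioxide contribution → 0.1596 μm/a
  chloride contribution → 0.5681 μm/a
  ⇒ r_corr(copper) = 0.7277 μm/a
zinc: temperature factor f = +0.038·(-19.1) = -0.7258
  sulphur-dioxide contribution → 1.57 μm/a
  chloride contribution → 0.431 μm/a
  total first-year rate 2.001 μm/a
Ordering by μm/a: zinc (2) > copper (0.728)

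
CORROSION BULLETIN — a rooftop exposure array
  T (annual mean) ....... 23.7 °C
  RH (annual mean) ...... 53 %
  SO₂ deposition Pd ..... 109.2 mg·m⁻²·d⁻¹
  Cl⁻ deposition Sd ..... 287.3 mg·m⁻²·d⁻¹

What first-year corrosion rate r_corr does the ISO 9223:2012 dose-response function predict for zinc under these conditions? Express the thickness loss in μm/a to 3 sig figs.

r_corr = 5.49 μm/a

zinc: T>10 °C ⇒ hinge -0.071·(23.7−10) = -0.9727
  sulphur-dioxide contribution → 0.4403 μm/a
  chloride contribution → 5.05 μm/a
  total first-year rate 5.491 μm/a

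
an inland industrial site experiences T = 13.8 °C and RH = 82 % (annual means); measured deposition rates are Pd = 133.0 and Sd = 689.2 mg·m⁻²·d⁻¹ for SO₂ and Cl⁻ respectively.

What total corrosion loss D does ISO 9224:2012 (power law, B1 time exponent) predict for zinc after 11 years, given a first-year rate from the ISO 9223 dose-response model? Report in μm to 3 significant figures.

D(11) = 57.6 μm

zinc: T>10 °C ⇒ hinge -0.071·(13.8−10) = -0.2698
  SO₂ term: 0.0129·133.0^0.44·exp(0.046·82-0.2698) = 3.682
  Cl⁻ term: 0.0175·689.2^0.57·exp(0.008·82+0.085·13.8) = 4.521
  r_corr = 3.682 + 4.521 = 8.203 μm/a
ISO 9224: D(t) = r_corr · t^b with b = 0.813 (zinc, B1)
  D(11) = 8.203 × 11^0.813 = 8.203 × 7.025 = 57.62 μm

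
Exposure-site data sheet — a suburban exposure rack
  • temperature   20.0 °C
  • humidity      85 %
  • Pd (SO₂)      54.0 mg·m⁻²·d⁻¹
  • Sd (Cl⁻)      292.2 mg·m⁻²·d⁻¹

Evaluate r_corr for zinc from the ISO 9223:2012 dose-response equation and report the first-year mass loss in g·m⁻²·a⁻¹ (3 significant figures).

zinc: temperature factor f = -0.071·(10.0) = -0.7100
  sulphur-dioxide contribution → 1.831 μm/a
  chloride contribution → 4.809 μm/a
  ⇒ r_corr(zinc) = 6.64 μm/a
Convert to mass loss: 6.64 μm/a × 7.14 g/cm³ = 47.41 g·m⁻²·a⁻¹

r_corr = 47.4 g·m⁻²·a⁻¹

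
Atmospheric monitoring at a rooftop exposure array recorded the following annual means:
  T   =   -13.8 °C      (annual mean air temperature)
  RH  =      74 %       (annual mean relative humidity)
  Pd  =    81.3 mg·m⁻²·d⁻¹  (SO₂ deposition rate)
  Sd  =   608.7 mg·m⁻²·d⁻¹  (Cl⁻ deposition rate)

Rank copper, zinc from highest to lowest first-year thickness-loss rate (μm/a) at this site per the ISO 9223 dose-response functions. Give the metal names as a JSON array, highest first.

copper: f(T) = +0.126·(T−10) [T≤10 °C] = -2.9988
  sulphur-dioxide contribution → 0.06526 μm/a
  chloride contribution → 0.4225 μm/a
  ⇒ r_corr(copper) = 0.4877 μm/a
zinc: temperature factor f = +0.038·(-23.8) = -0.9044
  sulphur-dioxide contribution → 1.088 μm/a
  chloride contribution → 0.3783 μm/a
  ⇒ r_corr(zinc) = 1.466 μm/a
Ordering by μm/a: zinc (1.47) > copper (0.488)

["zinc", "copper"]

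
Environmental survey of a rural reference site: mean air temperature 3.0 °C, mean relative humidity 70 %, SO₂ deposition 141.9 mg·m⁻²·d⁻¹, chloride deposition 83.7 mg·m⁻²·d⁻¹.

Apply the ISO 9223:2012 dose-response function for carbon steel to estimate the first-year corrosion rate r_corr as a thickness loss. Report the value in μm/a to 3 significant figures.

r_corr = 51.1 μm/a

carbon steel: temperature factor f = +0.150·(-7.0) = -1.0500
  SO₂ term: 1.77·141.9^0.52·exp(0.02·70-1.0500) = 33.04
  Cl⁻ term: 0.102·83.7^0.62·exp(0.033·70+0.04·3.0) = 18.03
  r_corr = 33.04 + 18.03 = 51.07 μm/a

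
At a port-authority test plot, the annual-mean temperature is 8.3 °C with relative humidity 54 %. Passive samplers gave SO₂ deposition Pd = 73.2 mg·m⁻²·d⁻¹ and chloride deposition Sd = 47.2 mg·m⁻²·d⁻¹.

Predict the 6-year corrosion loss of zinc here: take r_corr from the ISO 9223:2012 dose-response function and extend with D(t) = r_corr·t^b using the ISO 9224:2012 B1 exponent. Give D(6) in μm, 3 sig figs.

D(6) = 6.22 μm

zinc: T≤10 °C ⇒ hinge +0.038·(8.3−10) = -0.0646
  SO₂ term: 0.0129·73.2^0.44·exp(0.046·54-0.0646) = 0.9588
  Cl⁻ term: 0.0175·47.2^0.57·exp(0.008·54+0.085·8.3) = 0.4911
  r_corr = 0.9588 + 0.4911 = 1.45 μm/a
Long-term exponent b (ISO 9224 Table 2, B1) = 0.813
  D(6) = 1.45 × 6^0.813 = 1.45 × 4.292 = 6.223 μm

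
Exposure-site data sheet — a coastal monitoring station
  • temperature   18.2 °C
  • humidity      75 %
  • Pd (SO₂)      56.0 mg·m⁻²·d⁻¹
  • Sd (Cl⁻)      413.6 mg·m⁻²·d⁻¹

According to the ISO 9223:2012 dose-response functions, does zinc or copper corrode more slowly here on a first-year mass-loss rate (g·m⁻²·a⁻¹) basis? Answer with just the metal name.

copper

zinc: temperature factor f = -0.071·(8.2) = -0.5822
  sulphur-dioxide contribution → 1.334 μm/a
  chloride contribution → 4.644 μm/a
  ⇒ r_corr(zinc) = 5.979 μm/a
  mass loss = 5.979 μm/a × 7.14 g/cm³ = 42.69 g·m⁻²·a⁻¹
copper: temperature factor f = -0.080·(8.2) = -0.6560
  sulphur-dioxide contribution → 0.6541 μm/a
  chloride contribution → 1.893 μm/a
  total first-year rate 2.547 μm/a
  mass loss = 2.547 μm/a × 8.96 g/cm³ = 22.82 g·m⁻²·a⁻¹
Ordering by g·m⁻²·a⁻¹: zinc (42.7) > copper (22.8)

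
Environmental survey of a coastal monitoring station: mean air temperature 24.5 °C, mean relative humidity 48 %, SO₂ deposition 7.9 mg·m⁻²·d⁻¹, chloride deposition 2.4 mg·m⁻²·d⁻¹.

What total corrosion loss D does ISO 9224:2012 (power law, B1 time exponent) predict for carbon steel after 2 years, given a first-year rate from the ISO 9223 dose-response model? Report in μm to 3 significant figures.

carbon steel: temperature factor f = -0.054·(14.5) = -0.7830
  Pd branch = 1.77·Pd^0.52·e^(0.02·RH+f) = 6.189 μm/a
  Sd branch = 0.102·Sd^0.62·e^(0.033·RH+0.04·T) = 2.28 μm/a
  sum: 6.189 + 2.28 → r_corr = 8.468 μm/a
ISO 9224: D(t) = r_corr · t^b with b = 0.523 (carbon steel, B1)
  D(2) = 8.468 × 2^0.523 = 8.468 × 1.437 = 12.17 μm

D(2) = 12.2 μm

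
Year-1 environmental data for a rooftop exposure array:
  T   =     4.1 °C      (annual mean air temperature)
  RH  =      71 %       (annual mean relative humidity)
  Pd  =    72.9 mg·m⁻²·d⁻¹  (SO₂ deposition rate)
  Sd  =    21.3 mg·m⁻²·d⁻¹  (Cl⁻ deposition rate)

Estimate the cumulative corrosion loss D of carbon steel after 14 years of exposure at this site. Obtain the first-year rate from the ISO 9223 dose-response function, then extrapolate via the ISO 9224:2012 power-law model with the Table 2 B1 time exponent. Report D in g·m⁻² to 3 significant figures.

D(14) = 1.14e+03 g·m⁻²

carbon steel: temperature factor f = +0.150·(-5.9) = -0.8850
  Pd branch = 1.77·Pd^0.52·e^(0.02·RH+f) = 28.12 μm/a
  Cl⁻ term: 0.102·21.3^0.62·exp(0.033·71+0.04·4.1) = 8.336
  sum: 28.12 + 8.336 → r_corr = 36.45 μm/a
Long-term exponent b (ISO 9224 Table 2, B1) = 0.523
  D(14) = 36.45 × 14^0.523 = 36.45 × 3.976 = 144.9 μm
  Mass loss = 144.9 μm × 7.85 g/cm³ = 1138 g·m⁻²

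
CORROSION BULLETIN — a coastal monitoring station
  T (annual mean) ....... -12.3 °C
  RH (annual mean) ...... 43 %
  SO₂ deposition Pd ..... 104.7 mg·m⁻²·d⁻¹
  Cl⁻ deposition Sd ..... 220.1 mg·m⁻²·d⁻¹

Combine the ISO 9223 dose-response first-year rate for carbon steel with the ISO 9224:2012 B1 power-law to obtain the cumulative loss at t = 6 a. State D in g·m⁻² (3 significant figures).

D(6) = 180 g·m⁻²

carbon steel: f(T) = +0.150·(T−10) [T≤10 °C] = -3.3450
  SO₂ term: 1.77·104.7^0.52·exp(0.02·43-3.3450) = 1.656
  Sd branch = 0.102·Sd^0.62·e^(0.033·RH+0.04·T) = 7.305 μm/a
  sum: 1.656 + 7.305 → r_corr = 8.961 μm/a
Long-term exponent b (ISO 9224 Table 2, B1) = 0.523
  D(6) = 8.961 × 6^0.523 = 8.961 × 2.553 = 22.87 μm
  Mass loss = 22.87 μm × 7.85 g/cm³ = 179.6 g·m⁻²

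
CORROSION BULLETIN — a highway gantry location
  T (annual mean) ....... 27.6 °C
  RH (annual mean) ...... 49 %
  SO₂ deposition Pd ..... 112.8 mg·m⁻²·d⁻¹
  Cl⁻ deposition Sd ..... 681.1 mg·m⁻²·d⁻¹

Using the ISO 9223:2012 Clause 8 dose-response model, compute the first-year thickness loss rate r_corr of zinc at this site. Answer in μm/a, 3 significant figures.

r_corr = 11.4 μm/a

zinc: T>10 °C ⇒ hinge -0.071·(27.6−10) = -1.2496
  sulphur-dioxide contribution → 0.2817 μm/a
  chloride contribution → 11.14 μm/a
  total first-year rate 11.43 μm/a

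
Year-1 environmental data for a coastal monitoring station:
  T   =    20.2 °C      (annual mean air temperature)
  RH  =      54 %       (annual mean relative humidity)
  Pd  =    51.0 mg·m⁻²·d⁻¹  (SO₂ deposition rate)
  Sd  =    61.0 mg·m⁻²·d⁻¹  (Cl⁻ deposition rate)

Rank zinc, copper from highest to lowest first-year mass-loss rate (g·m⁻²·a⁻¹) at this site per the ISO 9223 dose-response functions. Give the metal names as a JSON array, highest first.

["zinc", "copper"]

zinc: f(T) = -0.071·(T−10) [T>10 °C] = -0.7242
  Pd branch = 0.0129·Pd^0.44·e^(0.046·RH+f) = 0.4229 μm/a
  Sd branch = 0.0175·Sd^0.57·e^(0.008·RH+0.085·T) = 1.563 μm/a
  sum: 0.4229 + 1.563 → r_corr = 1.986 μm/a
  mass loss = 1.986 μm/a × 7.14 g/cm³ = 14.18 g·m⁻²·a⁻¹
copper: f(T) = -0.080·(T−10) [T>10 °C] = -0.8160
  SO₂ term: 0.0053·51.0^0.26·exp(0.059·54-0.8160) = 0.1576
  Cl⁻ term: 0.01025·61.0^0.27·exp(0.036·54+0.049·20.2) = 0.5847
  r_corr = 0.1576 + 0.5847 = 0.7422 μm/a
  mass loss = 0.7422 μm/a × 8.96 g/cm³ = 6.65 g·m⁻²·a⁻¹
Ordering by g·m⁻²·a⁻¹: zinc (14.2) > copper (6.65)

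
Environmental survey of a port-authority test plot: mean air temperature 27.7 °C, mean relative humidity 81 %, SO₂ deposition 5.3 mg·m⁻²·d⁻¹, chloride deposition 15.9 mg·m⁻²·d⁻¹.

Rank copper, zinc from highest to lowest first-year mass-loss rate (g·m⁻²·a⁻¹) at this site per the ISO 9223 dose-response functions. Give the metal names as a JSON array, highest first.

["copper", "zinc"]

copper: temperature factor f = -0.080·(17.7) = -1.4160
  SO₂ term: 0.0053·5.3^0.26·exp(0.059·81-1.4160) = 0.2361
  Sd branch = 0.01025·Sd^0.27·e^(0.036·RH+0.049·T) = 1.552 μm/a
  sum: 0.2361 + 1.552 → r_corr = 1.788 μm/a
  mass loss = 1.788 μm/a × 8.96 g/cm³ = 16.02 g·m⁻²·a⁻¹
zinc: f(T) = -0.071·(T−10) [T>10 °C] = -1.2567
  Pd branch = 0.0129·Pd^0.44·e^(0.046·RH+f) = 0.3174 μm/a
  Sd branch = 0.0175·Sd^0.57·e^(0.008·RH+0.085·T) = 1.705 μm/a
  r_corr = 0.3174 + 1.705 = 2.023 μm/a
  mass loss = 2.023 μm/a × 7.14 g/cm³ = 14.44 g·m⁻²·a⁻¹
Ordering by g·m⁻²·a⁻¹: copper (16) > zinc (14.4)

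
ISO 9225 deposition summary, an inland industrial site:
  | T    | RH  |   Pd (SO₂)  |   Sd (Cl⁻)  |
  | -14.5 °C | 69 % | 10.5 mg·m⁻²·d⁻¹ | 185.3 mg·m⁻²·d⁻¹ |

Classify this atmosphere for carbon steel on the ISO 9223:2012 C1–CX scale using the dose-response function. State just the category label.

carbon steel: temperature factor f = +0.150·(-24.5) = -3.6750
  SO₂ term: 1.77·10.5^0.52·exp(0.02·69-3.6750) = 0.6057
  Cl⁻ term: 0.102·185.3^0.62·exp(0.033·69+0.04·-14.5) = 14.18
  r_corr = 0.6057 + 14.18 = 14.79 μm/a
14.8 μm/a falls in (1.3, 25] for carbon steel → category C2

C2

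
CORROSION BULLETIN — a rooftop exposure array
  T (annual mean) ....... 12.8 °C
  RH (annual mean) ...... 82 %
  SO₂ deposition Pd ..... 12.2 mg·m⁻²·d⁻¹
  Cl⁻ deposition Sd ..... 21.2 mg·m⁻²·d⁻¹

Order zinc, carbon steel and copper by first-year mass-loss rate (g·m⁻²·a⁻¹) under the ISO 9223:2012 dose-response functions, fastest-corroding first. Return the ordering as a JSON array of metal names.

["carbon steel", "copper", "zinc"]

zinc: temperature factor f = -0.071·(2.8) = -0.1988
  SO₂ term: 0.0129·12.2^0.44·exp(0.046·82-0.1988) = 1.382
  Sd branch = 0.0175·Sd^0.57·e^(0.008·RH+0.085·T) = 0.5708 μm/a
  sum: 1.382 + 0.5708 → r_corr = 1.952 μm/a
  mass loss = 1.952 μm/a × 7.14 g/cm³ = 13.94 g·m⁻²·a⁻¹
carbon steel: f(T) = -0.054·(T−10) [T>10 °C] = -0.1512
  SO₂ term: 1.77·12.2^0.52·exp(0.02·82-0.1512) = 28.8
  Sd branch = 0.102·Sd^0.62·e^(0.033·RH+0.04·T) = 16.92 μm/a
  sum: 28.8 + 16.92 → r_corr = 45.73 μm/a
  mass loss = 45.73 μm/a × 7.85 g/cm³ = 359 g·m⁻²·a⁻¹
copper: f(T) = -0.080·(T−10) [T>10 °C] = -0.2240
  Pd branch = 0.0053·Pd^0.26·e^(0.059·RH+f) = 1.025 μm/a
  Cl⁻ term: 0.01025·21.2^0.27·exp(0.036·82+0.049·12.8) = 0.838
  r_corr = 1.025 + 0.838 = 1.863 μm/a
  mass loss = 1.863 μm/a × 8.96 g/cm³ = 16.69 g·m⁻²·a⁻¹
Ordering by g·m⁻²·a⁻¹: carbon steel (359) > copper (16.7) > zinc (13.9)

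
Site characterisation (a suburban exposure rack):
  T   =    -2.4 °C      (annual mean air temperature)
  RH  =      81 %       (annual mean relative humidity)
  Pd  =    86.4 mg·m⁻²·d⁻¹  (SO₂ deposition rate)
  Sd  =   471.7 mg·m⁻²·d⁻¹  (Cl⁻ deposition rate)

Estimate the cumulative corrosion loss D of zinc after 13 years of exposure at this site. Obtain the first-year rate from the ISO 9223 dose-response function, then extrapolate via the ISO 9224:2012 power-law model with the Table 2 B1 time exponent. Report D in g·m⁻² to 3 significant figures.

D(13) = 189 g·m⁻²

zinc: T≤10 °C ⇒ hinge +0.038·(-2.4−10) = -0.4712
  SO₂ term: 0.0129·86.4^0.44·exp(0.046·81-0.4712) = 2.378
  Sd branch = 0.0175·Sd^0.57·e^(0.008·RH+0.085·T) = 0.9117 μm/a
  sum: 2.378 + 0.9117 → r_corr = 3.29 μm/a
Long-term exponent b (ISO 9224 Table 2, B1) = 0.813
  D(13) = 3.29 × 13^0.813 = 3.29 × 8.047 = 26.47 μm
  Mass loss = 26.47 μm × 7.14 g/cm³ = 189 g·m⁻²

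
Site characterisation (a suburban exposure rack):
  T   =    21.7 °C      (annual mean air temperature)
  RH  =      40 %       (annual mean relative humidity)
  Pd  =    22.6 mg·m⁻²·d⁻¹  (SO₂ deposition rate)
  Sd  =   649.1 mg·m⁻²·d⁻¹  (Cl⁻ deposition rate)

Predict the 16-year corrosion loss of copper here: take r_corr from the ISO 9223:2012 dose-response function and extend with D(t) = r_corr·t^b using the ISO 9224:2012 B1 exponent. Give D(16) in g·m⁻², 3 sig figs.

copper: f(T) = -0.080·(T−10) [T>10 °C] = -0.9360
  SO₂ term: 0.0053·22.6^0.26·exp(0.059·40-0.9360) = 0.04952
  Sd branch = 0.01025·Sd^0.27·e^(0.036·RH+0.049·T) = 0.7198 μm/a
  sum: 0.04952 + 0.7198 → r_corr = 0.7693 μm/a
ISO 9224: D(t) = r_corr · t^b with b = 0.667 (copper, B1)
  D(16) = 0.7693 × 16^0.667 = 0.7693 × 6.355 = 4.889 μm
  Mass loss = 4.889 μm × 8.96 g/cm³ = 43.81 g·m⁻²

D(16) = 43.8 g·m⁻²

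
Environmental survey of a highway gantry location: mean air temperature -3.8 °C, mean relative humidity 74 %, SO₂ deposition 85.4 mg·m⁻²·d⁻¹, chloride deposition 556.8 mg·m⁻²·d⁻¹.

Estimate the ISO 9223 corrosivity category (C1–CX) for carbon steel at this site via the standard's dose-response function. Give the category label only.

C4

carbon steel: temperature factor f = +0.150·(-13.8) = -2.0700
  Pd branch = 1.77·Pd^0.52·e^(0.02·RH+f) = 9.911 μm/a
  Sd branch = 0.102·Sd^0.62·e^(0.033·RH+0.04·T) = 50.75 μm/a
  r_corr = 9.911 + 50.75 = 60.66 μm/a
ISO 9223 Table 2 (carbon steel): 50 < 60.7 ≤ 80 μm/a ⇒ C4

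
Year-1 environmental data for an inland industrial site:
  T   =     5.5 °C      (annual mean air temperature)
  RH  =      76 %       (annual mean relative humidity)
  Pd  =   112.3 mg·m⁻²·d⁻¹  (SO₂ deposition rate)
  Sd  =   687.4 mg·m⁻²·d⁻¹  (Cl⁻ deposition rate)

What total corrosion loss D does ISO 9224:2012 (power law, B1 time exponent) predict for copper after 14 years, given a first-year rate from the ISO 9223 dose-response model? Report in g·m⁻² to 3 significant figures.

D(14) = 110 g·m⁻²

copper: temperature factor f = +0.126·(-4.5) = -0.5670
  SO₂ term: 0.0053·112.3^0.26·exp(0.059·76-0.5670) = 0.9089
  Cl⁻ term: 0.01025·687.4^0.27·exp(0.036·76+0.049·5.5) = 1.208
  r_corr = 0.9089 + 1.208 = 2.117 μm/a
Power-law: D(14) = r_corr · 14^0.667
  D(14) = 2.117 × 14^0.667 = 2.117 × 5.814 = 12.31 μm
  Mass loss = 12.31 μm × 8.96 g/cm³ = 110.3 g·m⁻²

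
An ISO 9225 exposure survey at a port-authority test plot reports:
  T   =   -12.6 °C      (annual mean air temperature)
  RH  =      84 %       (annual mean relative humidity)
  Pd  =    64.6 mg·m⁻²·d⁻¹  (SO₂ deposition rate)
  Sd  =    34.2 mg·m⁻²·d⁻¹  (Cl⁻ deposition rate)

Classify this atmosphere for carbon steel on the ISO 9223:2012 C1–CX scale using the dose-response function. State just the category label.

C2

carbon steel: temperature factor f = +0.150·(-22.6) = -3.3900
  Pd branch = 1.77·Pd^0.52·e^(0.02·RH+f) = 2.797 μm/a
  Sd branch = 0.102·Sd^0.62·e^(0.033·RH+0.04·T) = 8.804 μm/a
  sum: 2.797 + 8.804 → r_corr = 11.6 μm/a
11.6 μm/a falls in (1.3, 25] for carbon steel → category C2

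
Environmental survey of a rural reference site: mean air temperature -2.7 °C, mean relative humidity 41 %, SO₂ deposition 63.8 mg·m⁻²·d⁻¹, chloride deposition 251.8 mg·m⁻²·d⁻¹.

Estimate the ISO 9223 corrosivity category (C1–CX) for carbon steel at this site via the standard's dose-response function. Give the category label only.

carbon steel: T≤10 °C ⇒ hinge +0.150·(-2.7−10) = -1.9050
  sulphur-dioxide contribution → 5.191 μm/a
  chloride contribution → 10.91 μm/a
  total first-year rate 16.1 μm/a
16.1 μm/a falls in (1.3, 25] for carbon steel → category C2

C2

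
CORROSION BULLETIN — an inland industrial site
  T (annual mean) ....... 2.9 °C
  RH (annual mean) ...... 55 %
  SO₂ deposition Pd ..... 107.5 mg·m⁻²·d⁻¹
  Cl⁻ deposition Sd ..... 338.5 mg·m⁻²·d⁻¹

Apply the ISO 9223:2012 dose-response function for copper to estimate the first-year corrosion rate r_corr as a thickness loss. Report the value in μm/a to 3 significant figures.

r_corr = 0.600 μm/a

copper: T≤10 °C ⇒ hinge +0.126·(2.9−10) = -0.8946
  Pd branch = 0.0053·Pd^0.26·e^(0.059·RH+f) = 0.1876 μm/a
  Sd branch = 0.01025·Sd^0.27·e^(0.036·RH+0.049·T) = 0.4124 μm/a
  sum: 0.1876 + 0.4124 → r_corr = 0.6 μm/a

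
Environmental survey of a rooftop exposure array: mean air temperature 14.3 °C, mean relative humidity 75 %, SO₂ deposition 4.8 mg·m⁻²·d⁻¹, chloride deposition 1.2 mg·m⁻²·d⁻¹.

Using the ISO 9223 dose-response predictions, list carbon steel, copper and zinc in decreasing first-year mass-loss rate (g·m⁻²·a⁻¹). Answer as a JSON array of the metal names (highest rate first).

["carbon steel", "copper", "zinc"]

carbon steel: T>10 °C ⇒ hinge -0.054·(14.3−10) = -0.2322
  Pd branch = 1.77·Pd^0.52·e^(0.02·RH+f) = 14.22 μm/a
  Cl⁻ term: 0.102·1.2^0.62·exp(0.033·75+0.04·14.3) = 2.404
  sum: 14.22 + 2.404 → r_corr = 16.62 μm/a
  mass loss = 16.62 μm/a × 7.85 g/cm³ = 130.5 g·m⁻²·a⁻¹
copper: T>10 °C ⇒ hinge -0.080·(14.3−10) = -0.3440
  Pd branch = 0.0053·Pd^0.26·e^(0.059·RH+f) = 0.4718 μm/a
  Sd branch = 0.01025·Sd^0.27·e^(0.036·RH+0.049·T) = 0.3229 μm/a
  sum: 0.4718 + 0.3229 → r_corr = 0.7947 μm/a
  mass loss = 0.7947 μm/a × 8.96 g/cm³ = 7.12 g·m⁻²·a⁻¹
zinc: temperature factor f = -0.071·(4.3) = -0.3053
  SO₂ term: 0.0129·4.8^0.44·exp(0.046·75-0.3053) = 0.5971
  Cl⁻ term: 0.0175·1.2^0.57·exp(0.008·75+0.085·14.3) = 0.1193
  sum: 0.5971 + 0.1193 → r_corr = 0.7164 μm/a
  mass loss = 0.7164 μm/a × 7.14 g/cm³ = 5.115 g·m⁻²·a⁻¹
Ordering by g·m⁻²·a⁻¹: carbon steel (130) > copper (7.12) > zinc (5.12)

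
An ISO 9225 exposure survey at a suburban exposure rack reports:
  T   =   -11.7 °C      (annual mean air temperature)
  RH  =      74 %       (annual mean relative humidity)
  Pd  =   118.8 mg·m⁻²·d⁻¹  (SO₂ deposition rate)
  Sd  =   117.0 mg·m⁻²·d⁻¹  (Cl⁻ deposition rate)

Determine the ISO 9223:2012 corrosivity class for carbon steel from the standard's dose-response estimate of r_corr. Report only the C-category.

carbon steel: f(T) = +0.150·(T−10) [T≤10 °C] = -3.2550
  Pd branch = 1.77·Pd^0.52·e^(0.02·RH+f) = 3.598 μm/a
  Cl⁻ term: 0.102·117.0^0.62·exp(0.033·74+0.04·-11.7) = 14.07
  r_corr = 3.598 + 14.07 = 17.66 μm/a
17.7 μm/a falls in (1.3, 25] for carbon steel → category C2

C2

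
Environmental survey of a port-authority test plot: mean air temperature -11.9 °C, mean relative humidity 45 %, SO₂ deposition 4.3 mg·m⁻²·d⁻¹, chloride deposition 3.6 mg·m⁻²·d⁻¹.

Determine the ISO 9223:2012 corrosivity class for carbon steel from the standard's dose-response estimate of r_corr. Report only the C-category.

C1

carbon steel: temperature factor f = +0.150·(-21.9) = -3.2850
  sulphur-dioxide contribution → 0.348 μm/a
  chloride contribution → 0.619 μm/a
  total first-year rate 0.967 μm/a
ISO 9223 Table 2 (carbon steel): 0 < 0.967 ≤ 1.3 μm/a ⇒ C1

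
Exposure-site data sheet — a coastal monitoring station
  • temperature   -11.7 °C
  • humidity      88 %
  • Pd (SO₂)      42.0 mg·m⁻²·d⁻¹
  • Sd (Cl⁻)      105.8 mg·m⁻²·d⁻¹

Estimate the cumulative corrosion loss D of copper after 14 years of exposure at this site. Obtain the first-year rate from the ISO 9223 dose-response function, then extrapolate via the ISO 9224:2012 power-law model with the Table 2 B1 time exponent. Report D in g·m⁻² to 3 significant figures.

copper: temperature factor f = +0.126·(-21.7) = -2.7342
  SO₂ term: 0.0053·42.0^0.26·exp(0.059·88-2.7342) = 0.1636
  Sd branch = 0.01025·Sd^0.27·e^(0.036·RH+0.049·T) = 0.4833 μm/a
  r_corr = 0.1636 + 0.4833 = 0.6469 μm/a
ISO 9224: D(t) = r_corr · t^b with b = 0.667 (copper, B1)
  D(14) = 0.6469 × 14^0.667 = 0.6469 × 5.814 = 3.761 μm
  Mass loss = 3.761 μm × 8.96 g/cm³ = 33.7 g·m⁻²

D(14) = 33.7 g·m⁻²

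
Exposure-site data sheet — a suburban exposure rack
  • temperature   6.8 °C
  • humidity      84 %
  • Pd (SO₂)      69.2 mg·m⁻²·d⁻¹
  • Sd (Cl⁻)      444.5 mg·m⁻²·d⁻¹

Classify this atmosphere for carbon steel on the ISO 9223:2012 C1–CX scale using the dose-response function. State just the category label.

carbon steel: temperature factor f = +0.150·(-3.2) = -0.4800
  Pd branch = 1.77·Pd^0.52·e^(0.02·RH+f) = 53.21 μm/a
  Sd branch = 0.102·Sd^0.62·e^(0.033·RH+0.04·T) = 93.82 μm/a
  r_corr = 53.21 + 93.82 = 147 μm/a
147 μm/a falls in (80, 200] for carbon steel → category C5

C5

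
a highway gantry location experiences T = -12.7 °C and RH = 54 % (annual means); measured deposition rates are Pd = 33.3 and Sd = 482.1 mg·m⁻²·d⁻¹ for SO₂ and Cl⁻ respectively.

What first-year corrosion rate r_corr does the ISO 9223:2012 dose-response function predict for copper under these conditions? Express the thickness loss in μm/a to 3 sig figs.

copper: T≤10 °C ⇒ hinge +0.126·(-12.7−10) = -2.8602
  SO₂ term: 0.0053·33.3^0.26·exp(0.059·54-2.8602) = 0.01826
  Sd branch = 0.01025·Sd^0.27·e^(0.036·RH+0.049·T) = 0.2038 μm/a
  r_corr = 0.01826 + 0.2038 = 0.2221 μm/a

r_corr = 0.222 μm/a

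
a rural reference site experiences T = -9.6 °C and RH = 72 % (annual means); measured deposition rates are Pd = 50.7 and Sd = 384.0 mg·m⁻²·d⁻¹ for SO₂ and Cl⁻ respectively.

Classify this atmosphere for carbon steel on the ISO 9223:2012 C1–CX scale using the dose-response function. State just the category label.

C3

carbon steel: temperature factor f = +0.150·(-19.6) = -2.9400
  Pd branch = 1.77·Pd^0.52·e^(0.02·RH+f) = 3.042 μm/a
  Cl⁻ term: 0.102·384.0^0.62·exp(0.033·72+0.04·-9.6) = 29.92
  r_corr = 3.042 + 29.92 = 32.96 μm/a
33 μm/a falls in (25, 50] for carbon steel → category C3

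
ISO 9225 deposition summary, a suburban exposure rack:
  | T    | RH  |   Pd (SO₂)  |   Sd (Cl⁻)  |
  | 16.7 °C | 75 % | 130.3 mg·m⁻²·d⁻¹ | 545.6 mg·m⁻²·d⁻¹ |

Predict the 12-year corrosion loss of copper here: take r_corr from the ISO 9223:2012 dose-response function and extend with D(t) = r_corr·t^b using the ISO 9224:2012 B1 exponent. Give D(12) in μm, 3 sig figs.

copper: temperature factor f = -0.080·(6.7) = -0.5360
  sulphur-dioxide contribution → 0.9186 μm/a
  chloride contribution → 1.895 μm/a
  total first-year rate 2.814 μm/a
ISO 9224: D(t) = r_corr · t^b with b = 0.667 (copper, B1)
  D(12) = 2.814 × 12^0.667 = 2.814 × 5.246 = 14.76 μm

D(12) = 14.8 μm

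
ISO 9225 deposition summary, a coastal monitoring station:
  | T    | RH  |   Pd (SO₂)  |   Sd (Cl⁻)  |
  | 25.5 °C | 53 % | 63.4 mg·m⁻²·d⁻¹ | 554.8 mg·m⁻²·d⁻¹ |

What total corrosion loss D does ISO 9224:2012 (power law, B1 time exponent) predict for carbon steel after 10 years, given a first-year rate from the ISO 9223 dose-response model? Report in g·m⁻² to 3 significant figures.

D(10) = 2.64e+03 g·m⁻²

carbon steel: T>10 °C ⇒ hinge -0.054·(25.5−10) = -0.8370
  Pd branch = 1.77·Pd^0.52·e^(0.02·RH+f) = 19.14 μm/a
  Sd branch = 0.102·Sd^0.62·e^(0.033·RH+0.04·T) = 81.76 μm/a
  sum: 19.14 + 81.76 → r_corr = 100.9 μm/a
Power-law: D(10) = r_corr · 10^0.523
  D(10) = 100.9 × 10^0.523 = 100.9 × 3.334 = 336.4 μm
  Mass loss = 336.4 μm × 7.85 g/cm³ = 2641 g·m⁻²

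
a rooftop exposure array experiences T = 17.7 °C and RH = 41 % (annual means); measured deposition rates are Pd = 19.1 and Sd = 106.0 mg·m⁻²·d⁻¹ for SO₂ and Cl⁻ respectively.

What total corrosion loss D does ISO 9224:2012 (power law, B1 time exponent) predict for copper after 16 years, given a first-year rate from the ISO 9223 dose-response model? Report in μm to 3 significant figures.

D(16) = 2.83 μm

copper: T>10 °C ⇒ hinge -0.080·(17.7−10) = -0.6160
  sulphur-dioxide contribution → 0.06924 μm/a
  chloride contribution → 0.376 μm/a
  ⇒ r_corr(copper) = 0.4453 μm/a
Power-law: D(16) = r_corr · 16^0.667
  D(16) = 0.4453 × 16^0.667 = 0.4453 × 6.355 = 2.83 μm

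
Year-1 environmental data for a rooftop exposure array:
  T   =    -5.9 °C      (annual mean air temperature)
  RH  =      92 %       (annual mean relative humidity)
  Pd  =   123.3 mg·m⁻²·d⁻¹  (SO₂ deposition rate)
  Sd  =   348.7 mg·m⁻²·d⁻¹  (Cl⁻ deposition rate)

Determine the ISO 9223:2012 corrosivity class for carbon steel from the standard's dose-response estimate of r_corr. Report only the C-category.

C4

carbon steel: f(T) = +0.150·(T−10) [T≤10 °C] = -2.3850
  Pd branch = 1.77·Pd^0.52·e^(0.02·RH+f) = 12.55 μm/a
  Cl⁻ term: 0.102·348.7^0.62·exp(0.033·92+0.04·-5.9) = 63.23
  sum: 12.55 + 63.23 → r_corr = 75.78 μm/a
Category bounds: 50…80 μm/a bracket r_corr ⇒ C4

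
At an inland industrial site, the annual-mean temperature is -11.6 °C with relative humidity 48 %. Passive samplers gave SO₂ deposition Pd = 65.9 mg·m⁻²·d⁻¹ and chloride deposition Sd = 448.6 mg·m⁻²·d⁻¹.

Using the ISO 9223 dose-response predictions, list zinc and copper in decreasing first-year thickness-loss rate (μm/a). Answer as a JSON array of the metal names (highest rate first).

zinc: temperature factor f = +0.038·(-21.6) = -0.8208
  SO₂ term: 0.0129·65.9^0.44·exp(0.046·48-0.8208) = 0.3261
  Cl⁻ term: 0.0175·448.6^0.57·exp(0.008·48+0.085·-11.6) = 0.3113
  sum: 0.3261 + 0.3113 → r_corr = 0.6374 μm/a
copper: temperature factor f = +0.126·(-21.6) = -2.7216
  Pd branch = 0.0053·Pd^0.26·e^(0.059·RH+f) = 0.01758 μm/a
  Cl⁻ term: 0.01025·448.6^0.27·exp(0.036·48+0.049·-11.6) = 0.17
  sum: 0.01758 + 0.17 → r_corr = 0.1875 μm/a
Ordering by μm/a: zinc (0.637) > copper (0.188)

["zinc", "copper"]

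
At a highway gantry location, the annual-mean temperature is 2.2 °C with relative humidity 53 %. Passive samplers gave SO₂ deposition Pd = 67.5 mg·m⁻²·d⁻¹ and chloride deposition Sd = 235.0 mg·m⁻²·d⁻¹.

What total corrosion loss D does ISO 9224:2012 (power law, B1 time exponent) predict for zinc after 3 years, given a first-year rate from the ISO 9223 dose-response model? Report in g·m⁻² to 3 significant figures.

zinc: T≤10 °C ⇒ hinge +0.038·(2.2−10) = -0.2964
  sulphur-dioxide contribution → 0.7008 μm/a
  chloride contribution → 0.7243 μm/a
  ⇒ r_corr(zinc) = 1.425 μm/a
ISO 9224: D(t) = r_corr · t^b with b = 0.813 (zinc, B1)
  D(3) = 1.425 × 3^0.813 = 1.425 × 2.443 = 3.481 μm
  Mass loss = 3.481 μm × 7.14 g/cm³ = 24.86 g·m⁻²

D(3) = 24.9 g·m⁻²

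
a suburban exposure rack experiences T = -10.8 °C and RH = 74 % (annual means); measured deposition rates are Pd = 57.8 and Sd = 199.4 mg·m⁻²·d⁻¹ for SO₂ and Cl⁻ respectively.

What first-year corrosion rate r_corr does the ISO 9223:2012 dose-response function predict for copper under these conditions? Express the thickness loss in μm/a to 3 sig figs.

r_corr = 0.449 μm/a

copper: T≤10 °C ⇒ hinge +0.126·(-10.8−10) = -2.6208
  sulphur-dioxide contribution → 0.08716 μm/a
  chloride contribution → 0.3621 μm/a
  total first-year rate 0.4492 μm/a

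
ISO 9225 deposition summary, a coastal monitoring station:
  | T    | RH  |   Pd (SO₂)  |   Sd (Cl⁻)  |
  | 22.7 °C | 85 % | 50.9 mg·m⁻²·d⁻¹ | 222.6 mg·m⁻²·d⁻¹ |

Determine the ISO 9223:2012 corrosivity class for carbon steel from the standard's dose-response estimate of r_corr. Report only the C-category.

carbon steel: temperature factor f = -0.054·(12.7) = -0.6858
  Pd branch = 1.77·Pd^0.52·e^(0.02·RH+f) = 37.66 μm/a
  Cl⁻ term: 0.102·222.6^0.62·exp(0.033·85+0.04·22.7) = 119.3
  r_corr = 37.66 + 119.3 = 157 μm/a
157 μm/a falls in (80, 200] for carbon steel → category C5

C5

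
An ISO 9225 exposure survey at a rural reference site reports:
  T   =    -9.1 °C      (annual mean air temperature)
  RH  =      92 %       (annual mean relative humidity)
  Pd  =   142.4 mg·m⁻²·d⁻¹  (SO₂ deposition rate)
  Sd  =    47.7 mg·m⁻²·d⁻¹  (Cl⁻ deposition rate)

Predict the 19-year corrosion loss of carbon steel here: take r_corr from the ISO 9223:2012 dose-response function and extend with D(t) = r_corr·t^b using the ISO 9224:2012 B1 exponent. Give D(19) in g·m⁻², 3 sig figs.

carbon steel: temperature factor f = +0.150·(-19.1) = -2.8650
  sulphur-dioxide contribution → 8.368 μm/a
  chloride contribution → 16.21 μm/a
  ⇒ r_corr(carbon steel) = 24.58 μm/a
Long-term exponent b (ISO 9224 Table 2, B1) = 0.523
  D(19) = 24.58 × 19^0.523 = 24.58 × 4.664 = 114.6 μm
  Mass loss = 114.6 μm × 7.85 g/cm³ = 899.8 g·m⁻²

D(19) = 900 g·m⁻²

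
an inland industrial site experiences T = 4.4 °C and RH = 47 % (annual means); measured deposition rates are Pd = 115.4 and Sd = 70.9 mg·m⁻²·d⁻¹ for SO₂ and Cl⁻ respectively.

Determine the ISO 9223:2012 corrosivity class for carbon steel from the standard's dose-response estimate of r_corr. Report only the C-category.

carbon steel: T≤10 °C ⇒ hinge +0.150·(4.4−10) = -0.8400
  SO₂ term: 1.77·115.4^0.52·exp(0.02·47-0.8400) = 23.11
  Sd branch = 0.102·Sd^0.62·e^(0.033·RH+0.04·T) = 8.054 μm/a
  r_corr = 23.11 + 8.054 = 31.16 μm/a
31.2 μm/a falls in (25, 50] for carbon steel → category C3

C3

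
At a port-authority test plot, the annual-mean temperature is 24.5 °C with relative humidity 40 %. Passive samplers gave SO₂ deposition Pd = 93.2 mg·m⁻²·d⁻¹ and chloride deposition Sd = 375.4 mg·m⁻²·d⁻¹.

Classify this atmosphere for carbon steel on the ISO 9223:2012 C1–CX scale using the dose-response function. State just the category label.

carbon steel: temperature factor f = -0.054·(14.5) = -0.7830
  sulphur-dioxide contribution → 19.03 μm/a
  chloride contribution → 40.15 μm/a
  ⇒ r_corr(carbon steel) = 59.18 μm/a
Category bounds: 50…80 μm/a bracket r_corr ⇒ C4

C4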